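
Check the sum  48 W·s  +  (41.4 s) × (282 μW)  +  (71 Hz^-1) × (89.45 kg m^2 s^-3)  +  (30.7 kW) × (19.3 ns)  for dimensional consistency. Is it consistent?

Yes

Dimensions:
  48 W·s:  W·s = J·s⁻¹·s = kg·m²·s⁻²
  (41.4 s) × (282 μW):  [s] · [kg·m²·s⁻³] = kg·m²·s⁻²
  (71 Hz^-1) × (89.45 kg m^2 s^-3):  [s] · [kg·m²·s⁻³] = kg·m²·s⁻²
  (30.7 kW) × (19.3 ns):  [kg·m²·s⁻³] · [s] = kg·m²·s⁻²
Every term reduces to kg·m²·s⁻².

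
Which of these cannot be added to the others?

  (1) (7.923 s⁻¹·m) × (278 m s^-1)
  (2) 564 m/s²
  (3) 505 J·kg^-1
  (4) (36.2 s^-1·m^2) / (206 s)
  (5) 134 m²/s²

Expand each in SI base units:
  (1) [m·s⁻¹] · [m·s⁻¹] = m²·s⁻²
  (2) m·s⁻²
  (3) J·kg⁻¹ = N·m·kg⁻¹ = m²·s⁻²
  (4) [m²·s⁻¹] / [s] = m²·s⁻²
  (5) m²·s⁻²
All reduce to m²·s⁻² except (2), which is m·s⁻².

(2)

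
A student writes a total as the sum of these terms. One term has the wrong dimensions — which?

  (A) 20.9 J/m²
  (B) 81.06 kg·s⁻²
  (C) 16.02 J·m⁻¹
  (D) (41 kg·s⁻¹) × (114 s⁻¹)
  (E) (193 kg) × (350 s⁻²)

(C)

In SI base units:
  (A) J·m⁻² = N·m·m⁻² = kg·s⁻²
  (B) kg·s⁻²
  (C) J·m⁻¹ = N·m·m⁻¹ = kg·m·s⁻²
  (D) [kg·s⁻¹] · [s⁻¹] = kg·s⁻²
  (E) [kg] · [s⁻²] = kg·s⁻²
All reduce to kg·s⁻² except (C), which is kg·m·s⁻².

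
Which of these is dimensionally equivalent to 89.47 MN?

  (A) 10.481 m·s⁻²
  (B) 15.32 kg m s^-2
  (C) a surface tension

Reference: N = kg·m·s⁻².
Each option:
  (A) m·s⁻²
  (B) kg·m·s⁻²  ← same
  (C) [surface tension] = kg·s⁻²
Only (B) matches kg·m·s⁻².

(B)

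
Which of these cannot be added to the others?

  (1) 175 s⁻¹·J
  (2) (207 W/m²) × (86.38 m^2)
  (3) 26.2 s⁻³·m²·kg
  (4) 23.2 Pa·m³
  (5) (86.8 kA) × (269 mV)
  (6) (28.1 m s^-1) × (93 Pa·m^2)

Dimensions:
  (1) J·s⁻¹ = N·m·s⁻¹ = kg·m²·s⁻³
  (2) [kg·s⁻³] · [m²] = kg·m²·s⁻³
  (3) kg·m²·s⁻³
  (4) Pa·m³ = N·m⁻²·m³ = kg·m²·s⁻²
  (5) [A] · [kg·m²·s⁻³·A⁻¹] = kg·m²·s⁻³
  (6) [m·s⁻¹] · [kg·m·s⁻²] = kg·m²·s⁻³
All reduce to kg·m²·s⁻³ except (4), which is kg·m²·s⁻².

(4)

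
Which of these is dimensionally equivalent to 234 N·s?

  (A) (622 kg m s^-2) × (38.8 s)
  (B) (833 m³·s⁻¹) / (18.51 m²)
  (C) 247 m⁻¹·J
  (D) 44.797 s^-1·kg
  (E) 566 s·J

Reference: N·s = kg·m·s⁻²·s = kg·m·s⁻¹.
Each option:
  (A) [kg·m·s⁻²] · [s] = kg·m·s⁻¹  ← same
  (B) [m³·s⁻¹] / [m²] = m·s⁻¹
  (C) J·m⁻¹ = N·m·m⁻¹ = kg·m·s⁻²
  (D) kg·s⁻¹
  (E) J·s = N·m·s = kg·m²·s⁻¹
Only (A) matches kg·m·s⁻¹.

(A)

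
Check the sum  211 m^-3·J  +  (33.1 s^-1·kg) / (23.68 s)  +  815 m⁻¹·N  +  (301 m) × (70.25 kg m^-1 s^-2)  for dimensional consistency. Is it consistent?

Reduce each to base SI dimensions:
  211 m^-3·J:  J·m⁻³ = N·m·m⁻³ = kg·m⁻¹·s⁻²
  (33.1 s^-1·kg) / (23.68 s):  [kg·s⁻¹] / [s] = kg·s⁻²
  815 m⁻¹·N:  N·m⁻¹ = kg·m·s⁻²·m⁻¹ = kg·s⁻²
  (301 m) × (70.25 kg m^-1 s^-2):  [m] · [kg·m⁻¹·s⁻²] = kg·s⁻²
The terms do not share a single dimension (kg·m⁻¹·s⁻² vs kg·s⁻²).

No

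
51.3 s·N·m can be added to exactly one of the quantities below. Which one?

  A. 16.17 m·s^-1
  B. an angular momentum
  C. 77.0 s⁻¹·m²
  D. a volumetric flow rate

Reference: N·m·s = kg·m·s⁻²·m·s = kg·m²·s⁻¹.
Each option:
  A. m·s⁻¹
  B. [angular momentum] = kg·m²·s⁻¹  ← same
  C. m²·s⁻¹
  D. [volumetric flow rate] = m³·s⁻¹
Only B. matches kg·m²·s⁻¹.

B.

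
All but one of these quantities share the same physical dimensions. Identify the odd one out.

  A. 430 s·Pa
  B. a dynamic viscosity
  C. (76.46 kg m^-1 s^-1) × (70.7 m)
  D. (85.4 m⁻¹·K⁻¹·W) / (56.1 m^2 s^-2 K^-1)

C.

Work out the base dimensions of each:
  A. Pa·s = N·m⁻²·s = kg·m⁻¹·s⁻¹
  B. [dynamic viscosity] = kg·m⁻¹·s⁻¹
  C. [kg·m⁻¹·s⁻¹] · [m] = kg·s⁻¹
  D. [kg·m·s⁻³·K⁻¹] / [m²·s⁻²·K⁻¹] = kg·m⁻¹·s⁻¹
All reduce to kg·m⁻¹·s⁻¹ except C., which is kg·s⁻¹.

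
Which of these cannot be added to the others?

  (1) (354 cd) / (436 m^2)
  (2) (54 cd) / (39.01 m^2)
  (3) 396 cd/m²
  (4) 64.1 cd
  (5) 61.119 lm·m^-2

(4)

Work out the base dimensions of each:
  (1) [cd] / [m²] = m⁻²·cd
  (2) [cd] / [m²] = m⁻²·cd
  (3) cd·m⁻² = m⁻²·cd
  (4) cd
  (5) lm·m⁻² = cd·m⁻² = m⁻²·cd
All reduce to m⁻²·cd except (4), which is cd.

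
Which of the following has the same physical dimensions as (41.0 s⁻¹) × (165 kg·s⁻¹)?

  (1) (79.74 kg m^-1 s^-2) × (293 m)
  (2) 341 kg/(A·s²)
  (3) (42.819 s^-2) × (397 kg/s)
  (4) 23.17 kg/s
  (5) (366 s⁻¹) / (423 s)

(1)

Reference: [s⁻¹] · [kg·s⁻¹] = kg·s⁻².
Each option:
  (1) [kg·m⁻¹·s⁻²] · [m] = kg·s⁻²  ← same
  (2) kg·s⁻²·A⁻¹
  (3) [s⁻²] · [kg·s⁻¹] = kg·s⁻³
  (4) kg·s⁻¹
  (5) [s⁻¹] / [s] = s⁻²
Only (1) matches kg·s⁻².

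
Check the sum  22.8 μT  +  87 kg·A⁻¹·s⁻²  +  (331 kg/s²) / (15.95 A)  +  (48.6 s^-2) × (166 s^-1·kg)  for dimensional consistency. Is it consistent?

No

Reduce each to base SI dimensions:
  22.8 μT:  T = Wb·m⁻² = kg·s⁻²·A⁻¹
  87 kg·A⁻¹·s⁻²:  kg·s⁻²·A⁻¹
  (331 kg/s²) / (15.95 A):  [kg·s⁻²] / [A] = kg·s⁻²·A⁻¹
  (48.6 s^-2) × (166 s^-1·kg):  [s⁻²] · [kg·s⁻¹] = kg·s⁻³
The terms do not share a single dimension (kg·s⁻²·A⁻¹ vs kg·s⁻³).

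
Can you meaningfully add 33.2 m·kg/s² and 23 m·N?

Dimensions:
  33.2 m·kg/s²:  kg·m·s⁻²
  23 m·N:  N·m = kg·m·s⁻²·m = kg·m²·s⁻²
kg·m·s⁻² ≠ kg·m²·s⁻², so they cannot be added.

No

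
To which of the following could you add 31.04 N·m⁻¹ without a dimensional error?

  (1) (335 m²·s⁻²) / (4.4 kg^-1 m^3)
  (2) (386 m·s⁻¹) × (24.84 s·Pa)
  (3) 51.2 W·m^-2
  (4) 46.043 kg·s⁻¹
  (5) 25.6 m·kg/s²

Reference: N·m⁻¹ = kg·m·s⁻²·m⁻¹ = kg·s⁻².
Each option:
  (1) [m²·s⁻²] / [kg⁻¹·m³] = kg·m⁻¹·s⁻²
  (2) [m·s⁻¹] · [kg·m⁻¹·s⁻¹] = kg·s⁻²  ← same
  (3) W·m⁻² = J·s⁻¹·m⁻² = kg·s⁻³
  (4) kg·s⁻¹
  (5) kg·m·s⁻²
Only (2) matches kg·s⁻².

(2)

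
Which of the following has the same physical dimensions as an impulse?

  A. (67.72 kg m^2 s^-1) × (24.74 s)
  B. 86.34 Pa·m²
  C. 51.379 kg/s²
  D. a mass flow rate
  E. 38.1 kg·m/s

E.

Reference: [impulse] = kg·m·s⁻¹.
Each option:
  A. [kg·m²·s⁻¹] · [s] = kg·m²
  B. Pa·m² = N·m⁻²·m² = kg·m·s⁻²
  C. kg·s⁻²
  D. [mass flow rate] = kg·s⁻¹
  E. kg·m·s⁻¹  ← same
Only E. matches kg·m·s⁻¹.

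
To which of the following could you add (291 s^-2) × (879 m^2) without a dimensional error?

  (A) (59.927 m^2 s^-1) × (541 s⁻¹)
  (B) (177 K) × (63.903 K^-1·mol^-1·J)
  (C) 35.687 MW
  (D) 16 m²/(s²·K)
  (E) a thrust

Reference: [s⁻²] · [m²] = m²·s⁻².
Each option:
  (A) [m²·s⁻¹] · [s⁻¹] = m²·s⁻²  ← same
  (B) [K] · [kg·m²·s⁻²·K⁻¹·mol⁻¹] = kg·m²·s⁻²·mol⁻¹
  (C) W = J·s⁻¹ = kg·m²·s⁻³
  (D) m²·s⁻²·K⁻¹
  (E) [thrust] = kg·m·s⁻²
Only (A) matches m²·s⁻².

(A)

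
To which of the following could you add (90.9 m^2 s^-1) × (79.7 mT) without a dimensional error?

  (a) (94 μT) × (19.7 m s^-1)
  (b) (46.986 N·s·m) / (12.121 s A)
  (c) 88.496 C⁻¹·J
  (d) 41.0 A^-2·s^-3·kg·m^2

Reference: [m²·s⁻¹] · [kg·s⁻²·A⁻¹] = kg·m²·s⁻³·A⁻¹.
Each option:
  (a) [kg·s⁻²·A⁻¹] · [m·s⁻¹] = kg·m·s⁻³·A⁻¹
  (b) [kg·m²·s⁻¹] / [s·A] = kg·m²·s⁻²·A⁻¹
  (c) J·C⁻¹ = N·m·(s·A)⁻¹ = kg·m²·s⁻³·A⁻¹  ← same
  (d) kg·m²·s⁻³·A⁻²
Only (c) matches kg·m²·s⁻³·A⁻¹.

(c)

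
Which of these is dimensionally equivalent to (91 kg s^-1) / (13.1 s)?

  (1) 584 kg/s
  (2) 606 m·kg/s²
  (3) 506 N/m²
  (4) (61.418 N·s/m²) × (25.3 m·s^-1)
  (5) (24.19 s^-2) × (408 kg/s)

(4)

Reference: [kg·s⁻¹] / [s] = kg·s⁻².
Each option:
  (1) kg·s⁻¹
  (2) kg·m·s⁻²
  (3) N·m⁻² = kg·m·s⁻²·m⁻² = kg·m⁻¹·s⁻²
  (4) [kg·m⁻¹·s⁻¹] · [m·s⁻¹] = kg·s⁻²  ← same
  (5) [s⁻²] · [kg·s⁻¹] = kg·s⁻³
Only (4) matches kg·s⁻².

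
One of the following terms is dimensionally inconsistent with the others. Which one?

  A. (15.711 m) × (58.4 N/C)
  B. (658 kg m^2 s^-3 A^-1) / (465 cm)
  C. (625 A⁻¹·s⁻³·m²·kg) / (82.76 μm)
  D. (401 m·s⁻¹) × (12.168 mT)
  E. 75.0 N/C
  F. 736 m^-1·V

A.

Expand each in SI base units:
  A. [m] · [kg·m·s⁻³·A⁻¹] = kg·m²·s⁻³·A⁻¹
  B. [kg·m²·s⁻³·A⁻¹] / [m] = kg·m·s⁻³·A⁻¹
  C. [kg·m²·s⁻³·A⁻¹] / [m] = kg·m·s⁻³·A⁻¹
  D. [m·s⁻¹] · [kg·s⁻²·A⁻¹] = kg·m·s⁻³·A⁻¹
  E. N·C⁻¹ = kg·m·s⁻²·(s·A)⁻¹ = kg·m·s⁻³·A⁻¹
  F. V·m⁻¹ = J·C⁻¹·m⁻¹ = kg·m·s⁻³·A⁻¹
All reduce to kg·m·s⁻³·A⁻¹ except A., which is kg·m²·s⁻³·A⁻¹.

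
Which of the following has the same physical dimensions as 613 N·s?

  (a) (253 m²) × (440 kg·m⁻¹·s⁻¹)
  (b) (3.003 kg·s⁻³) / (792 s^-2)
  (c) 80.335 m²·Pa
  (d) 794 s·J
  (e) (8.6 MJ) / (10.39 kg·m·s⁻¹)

(a)

Reference: N·s = kg·m·s⁻²·s = kg·m·s⁻¹.
Each option:
  (a) [m²] · [kg·m⁻¹·s⁻¹] = kg·m·s⁻¹  ← same
  (b) [kg·s⁻³] / [s⁻²] = kg·s⁻¹
  (c) Pa·m² = N·m⁻²·m² = kg·m·s⁻²
  (d) J·s = N·m·s = kg·m²·s⁻¹
  (e) [kg·m²·s⁻²] / [kg·m·s⁻¹] = m·s⁻¹
Only (a) matches kg·m·s⁻¹.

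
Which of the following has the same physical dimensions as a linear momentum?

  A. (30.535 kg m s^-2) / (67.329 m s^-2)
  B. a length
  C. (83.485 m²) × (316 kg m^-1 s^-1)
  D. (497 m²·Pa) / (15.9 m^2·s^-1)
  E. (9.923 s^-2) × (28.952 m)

Reference: [linear momentum] = kg·m·s⁻¹.
Each option:
  A. [kg·m·s⁻²] / [m·s⁻²] = kg
  B. [length] = m
  C. [m²] · [kg·m⁻¹·s⁻¹] = kg·m·s⁻¹  ← same
  D. [kg·m·s⁻²] / [m²·s⁻¹] = kg·m⁻¹·s⁻¹
  E. [s⁻²] · [m] = m·s⁻²
Only C. matches kg·m·s⁻¹.

C.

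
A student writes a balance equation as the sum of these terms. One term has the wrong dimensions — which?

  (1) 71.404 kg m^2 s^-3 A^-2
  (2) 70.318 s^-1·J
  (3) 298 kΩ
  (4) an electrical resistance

(2)

Work out the base dimensions of each:
  (1) kg·m²·s⁻³·A⁻²
  (2) J·s⁻¹ = N·m·s⁻¹ = kg·m²·s⁻³
  (3) Ω = V·A⁻¹ = kg·m²·s⁻³·A⁻²
  (4) [electrical resistance] = kg·m²·s⁻³·A⁻²
All reduce to kg·m²·s⁻³·A⁻² except (2), which is kg·m²·s⁻³.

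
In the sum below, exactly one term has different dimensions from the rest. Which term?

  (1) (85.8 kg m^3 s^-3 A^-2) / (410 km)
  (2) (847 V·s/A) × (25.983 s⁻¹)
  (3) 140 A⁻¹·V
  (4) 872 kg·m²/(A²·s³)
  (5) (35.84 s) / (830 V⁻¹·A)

(5)

In SI base units:
  (1) [kg·m³·s⁻³·A⁻²] / [m] = kg·m²·s⁻³·A⁻²
  (2) [kg·m²·s⁻²·A⁻²] · [s⁻¹] = kg·m²·s⁻³·A⁻²
  (3) V·A⁻¹ = J·C⁻¹·A⁻¹ = kg·m²·s⁻³·A⁻²
  (4) kg·m²·s⁻³·A⁻²
  (5) [s] / [kg⁻¹·m⁻²·s³·A²] = kg·m²·s⁻²·A⁻²
All reduce to kg·m²·s⁻³·A⁻² except (5), which is kg·m²·s⁻²·A⁻².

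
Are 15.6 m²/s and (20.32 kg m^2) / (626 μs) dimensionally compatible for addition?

No

Work out the base dimensions of each:
  15.6 m²/s:  m²·s⁻¹
  (20.32 kg m^2) / (626 μs):  [kg·m²] / [s] = kg·m²·s⁻¹
m²·s⁻¹ ≠ kg·m²·s⁻¹, so they cannot be added.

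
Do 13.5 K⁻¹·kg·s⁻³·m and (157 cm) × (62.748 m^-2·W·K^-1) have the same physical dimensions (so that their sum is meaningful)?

Dimensions:
  13.5 K⁻¹·kg·s⁻³·m:  kg·m·s⁻³·K⁻¹
  (157 cm) × (62.748 m^-2·W·K^-1):  [m] · [kg·s⁻³·K⁻¹] = kg·m·s⁻³·K⁻¹
Both are kg·m·s⁻³·K⁻¹, so they have the same dimensions and can be added.

Yes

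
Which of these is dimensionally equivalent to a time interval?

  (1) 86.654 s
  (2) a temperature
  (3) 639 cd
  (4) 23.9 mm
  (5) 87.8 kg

(1)

Reference: [time interval] = s.
Each option:
  (1) s  ← same
  (2) [temperature] = K
  (3) cd
  (4) m
  (5) kg
Only (1) matches s.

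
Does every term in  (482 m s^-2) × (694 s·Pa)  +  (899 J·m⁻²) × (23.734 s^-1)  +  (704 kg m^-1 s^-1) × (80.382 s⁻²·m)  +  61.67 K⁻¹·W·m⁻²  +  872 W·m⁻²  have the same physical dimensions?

Dimensions:
  (482 m s^-2) × (694 s·Pa):  [m·s⁻²] · [kg·m⁻¹·s⁻¹] = kg·s⁻³
  (899 J·m⁻²) × (23.734 s^-1):  [kg·s⁻²] · [s⁻¹] = kg·s⁻³
  (704 kg m^-1 s^-1) × (80.382 s⁻²·m):  [kg·m⁻¹·s⁻¹] · [m·s⁻²] = kg·s⁻³
  61.67 K⁻¹·W·m⁻²:  W·m⁻²·K⁻¹ = J·s⁻¹·m⁻²·K⁻¹ = kg·s⁻³·K⁻¹
  872 W·m⁻²:  W·m⁻² = J·s⁻¹·m⁻² = kg·s⁻³
The terms do not share a single dimension (kg·s⁻³ vs kg·s⁻³·K⁻¹).

No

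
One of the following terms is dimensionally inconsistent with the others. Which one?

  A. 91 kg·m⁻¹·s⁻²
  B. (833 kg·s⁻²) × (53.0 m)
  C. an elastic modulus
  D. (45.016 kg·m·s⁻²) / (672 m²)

B.

Reduce each to base SI dimensions:
  A. kg·m⁻¹·s⁻²
  B. [kg·s⁻²] · [m] = kg·m·s⁻²
  C. [elastic modulus] = kg·m⁻¹·s⁻²
  D. [kg·m·s⁻²] / [m²] = kg·m⁻¹·s⁻²
All reduce to kg·m⁻¹·s⁻² except B., which is kg·m·s⁻².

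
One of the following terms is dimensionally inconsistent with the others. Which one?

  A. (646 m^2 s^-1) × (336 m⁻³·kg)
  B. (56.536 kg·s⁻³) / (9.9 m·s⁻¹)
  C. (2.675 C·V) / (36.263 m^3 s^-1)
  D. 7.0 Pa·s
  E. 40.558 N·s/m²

Expand each in SI base units:
  A. [m²·s⁻¹] · [kg·m⁻³] = kg·m⁻¹·s⁻¹
  B. [kg·s⁻³] / [m·s⁻¹] = kg·m⁻¹·s⁻²
  C. [kg·m²·s⁻²] / [m³·s⁻¹] = kg·m⁻¹·s⁻¹
  D. Pa·s = N·m⁻²·s = kg·m⁻¹·s⁻¹
  E. N·s·m⁻² = kg·m·s⁻²·s·m⁻² = kg·m⁻¹·s⁻¹
All reduce to kg·m⁻¹·s⁻¹ except B., which is kg·m⁻¹·s⁻².

B.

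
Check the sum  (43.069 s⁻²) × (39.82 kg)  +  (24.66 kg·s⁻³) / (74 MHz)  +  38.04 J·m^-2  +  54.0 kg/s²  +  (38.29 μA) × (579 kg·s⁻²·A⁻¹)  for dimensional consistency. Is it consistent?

Yes

In SI base units:
  (43.069 s⁻²) × (39.82 kg):  [s⁻²] · [kg] = kg·s⁻²
  (24.66 kg·s⁻³) / (74 MHz):  [kg·s⁻³] / [s⁻¹] = kg·s⁻²
  38.04 J·m^-2:  J·m⁻² = N·m·m⁻² = kg·s⁻²
  54.0 kg/s²:  kg·s⁻²
  (38.29 μA) × (579 kg·s⁻²·A⁻¹):  [A] · [kg·s⁻²·A⁻¹] = kg·s⁻²
Every term reduces to kg·s⁻².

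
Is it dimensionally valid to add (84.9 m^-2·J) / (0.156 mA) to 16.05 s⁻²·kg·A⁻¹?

Yes

In SI base units:
  (84.9 m^-2·J) / (0.156 mA):  [kg·s⁻²] / [A] = kg·s⁻²·A⁻¹
  16.05 s⁻²·kg·A⁻¹:  kg·s⁻²·A⁻¹
Both are kg·s⁻²·A⁻¹, so they have the same dimensions and can be added.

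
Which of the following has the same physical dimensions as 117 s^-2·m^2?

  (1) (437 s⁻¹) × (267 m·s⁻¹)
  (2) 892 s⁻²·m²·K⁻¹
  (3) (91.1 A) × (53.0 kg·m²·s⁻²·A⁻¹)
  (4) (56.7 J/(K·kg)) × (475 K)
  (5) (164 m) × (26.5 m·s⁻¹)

(4)

Reference: m²·s⁻².
Each option:
  (1) [s⁻¹] · [m·s⁻¹] = m·s⁻²
  (2) m²·s⁻²·K⁻¹
  (3) [A] · [kg·m²·s⁻²·A⁻¹] = kg·m²·s⁻²
  (4) [m²·s⁻²·K⁻¹] · [K] = m²·s⁻²  ← same
  (5) [m] · [m·s⁻¹] = m²·s⁻¹
Only (4) matches m²·s⁻².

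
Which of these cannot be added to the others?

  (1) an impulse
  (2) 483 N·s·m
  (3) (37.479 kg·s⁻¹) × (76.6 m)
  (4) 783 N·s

(2)

In SI base units:
  (1) [impulse] = kg·m·s⁻¹
  (2) N·m·s = kg·m·s⁻²·m·s = kg·m²·s⁻¹
  (3) [kg·s⁻¹] · [m] = kg·m·s⁻¹
  (4) N·s = kg·m·s⁻²·s = kg·m·s⁻¹
All reduce to kg·m·s⁻¹ except (2), which is kg·m²·s⁻¹.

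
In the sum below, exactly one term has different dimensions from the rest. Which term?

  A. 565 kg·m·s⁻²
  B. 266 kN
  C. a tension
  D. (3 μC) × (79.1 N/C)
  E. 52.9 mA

E.

Dimensions:
  A. kg·m·s⁻²
  B. N = kg·m·s⁻²
  C. [tension] = kg·m·s⁻²
  D. [s·A] · [kg·m·s⁻³·A⁻¹] = kg·m·s⁻²
  E. A
All reduce to kg·m·s⁻² except E., which is A.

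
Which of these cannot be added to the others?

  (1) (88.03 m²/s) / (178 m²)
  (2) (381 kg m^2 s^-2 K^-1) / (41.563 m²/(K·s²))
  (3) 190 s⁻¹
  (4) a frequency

In SI base units:
  (1) [m²·s⁻¹] / [m²] = s⁻¹
  (2) [kg·m²·s⁻²·K⁻¹] / [m²·s⁻²·K⁻¹] = kg
  (3) s⁻¹
  (4) [frequency] = s⁻¹
All reduce to s⁻¹ except (2), which is kg.

(2)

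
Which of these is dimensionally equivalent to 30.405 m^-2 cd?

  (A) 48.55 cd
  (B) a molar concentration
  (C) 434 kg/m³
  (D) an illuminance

Reference: m⁻²·cd.
Each option:
  (A) cd
  (B) [molar concentration] = m⁻³·mol
  (C) kg·m⁻³
  (D) [illuminance] = m⁻²·cd  ← same
Only (D) matches m⁻²·cd.

(D)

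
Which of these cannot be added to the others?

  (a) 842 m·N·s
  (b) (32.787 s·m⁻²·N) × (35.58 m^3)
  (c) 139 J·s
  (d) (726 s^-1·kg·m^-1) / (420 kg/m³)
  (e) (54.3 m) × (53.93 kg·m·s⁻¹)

(d)

Expand each in SI base units:
  (a) N·m·s = kg·m·s⁻²·m·s = kg·m²·s⁻¹
  (b) [kg·m⁻¹·s⁻¹] · [m³] = kg·m²·s⁻¹
  (c) J·s = N·m·s = kg·m²·s⁻¹
  (d) [kg·m⁻¹·s⁻¹] / [kg·m⁻³] = m²·s⁻¹
  (e) [m] · [kg·m·s⁻¹] = kg·m²·s⁻¹
All reduce to kg·m²·s⁻¹ except (d), which is m²·s⁻¹.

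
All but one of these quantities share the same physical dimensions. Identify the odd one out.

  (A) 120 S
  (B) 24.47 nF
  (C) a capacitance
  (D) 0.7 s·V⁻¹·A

Dimensions:
  (A) S = Ω⁻¹ = kg⁻¹·m⁻²·s³·A²
  (B) F = C·V⁻¹ = kg⁻¹·m⁻²·s⁴·A²
  (C) [capacitance] = kg⁻¹·m⁻²·s⁴·A²
  (D) A·s·V⁻¹ = A·s·(J·C⁻¹)⁻¹ = kg⁻¹·m⁻²·s⁴·A²
All reduce to kg⁻¹·m⁻²·s⁴·A² except (A), which is kg⁻¹·m⁻²·s³·A².

(A)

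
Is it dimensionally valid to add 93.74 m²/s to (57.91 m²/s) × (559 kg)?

Reduce each to base SI dimensions:
  93.74 m²/s:  m²·s⁻¹
  (57.91 m²/s) × (559 kg):  [m²·s⁻¹] · [kg] = kg·m²·s⁻¹
m²·s⁻¹ ≠ kg·m²·s⁻¹, so they cannot be added.

No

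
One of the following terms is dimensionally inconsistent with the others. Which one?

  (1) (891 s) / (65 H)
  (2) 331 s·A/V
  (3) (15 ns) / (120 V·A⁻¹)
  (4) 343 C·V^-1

Dimensions:
  (1) [s] / [kg·m²·s⁻²·A⁻²] = kg⁻¹·m⁻²·s³·A²
  (2) A·s·V⁻¹ = A·s·(J·C⁻¹)⁻¹ = kg⁻¹·m⁻²·s⁴·A²
  (3) [s] / [kg·m²·s⁻³·A⁻²] = kg⁻¹·m⁻²·s⁴·A²
  (4) C·V⁻¹ = s·A·(J·C⁻¹)⁻¹ = kg⁻¹·m⁻²·s⁴·A²
All reduce to kg⁻¹·m⁻²·s⁴·A² except (1), which is kg⁻¹·m⁻²·s³·A².

(1)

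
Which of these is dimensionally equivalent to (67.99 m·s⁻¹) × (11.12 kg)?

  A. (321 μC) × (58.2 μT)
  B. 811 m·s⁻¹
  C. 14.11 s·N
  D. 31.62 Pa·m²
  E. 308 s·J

Reference: [m·s⁻¹] · [kg] = kg·m·s⁻¹.
Each option:
  A. [s·A] · [kg·s⁻²·A⁻¹] = kg·s⁻¹
  B. m·s⁻¹
  C. N·s = kg·m·s⁻²·s = kg·m·s⁻¹  ← same
  D. Pa·m² = N·m⁻²·m² = kg·m·s⁻²
  E. J·s = N·m·s = kg·m²·s⁻¹
Only C. matches kg·m·s⁻¹.

C.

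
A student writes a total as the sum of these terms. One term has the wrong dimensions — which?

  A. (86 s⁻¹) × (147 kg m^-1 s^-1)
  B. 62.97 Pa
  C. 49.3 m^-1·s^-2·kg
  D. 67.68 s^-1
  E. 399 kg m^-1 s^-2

Work out the base dimensions of each:
  A. [s⁻¹] · [kg·m⁻¹·s⁻¹] = kg·m⁻¹·s⁻²
  B. Pa = N·m⁻² = kg·m⁻¹·s⁻²
  C. kg·m⁻¹·s⁻²
  D. s⁻¹
  E. kg·m⁻¹·s⁻²
All reduce to kg·m⁻¹·s⁻² except D., which is s⁻¹.

D.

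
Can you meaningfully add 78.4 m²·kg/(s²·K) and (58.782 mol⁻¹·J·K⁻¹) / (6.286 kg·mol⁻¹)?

No

Expand each in SI base units:
  78.4 m²·kg/(s²·K):  kg·m²·s⁻²·K⁻¹
  (58.782 mol⁻¹·J·K⁻¹) / (6.286 kg·mol⁻¹):  [kg·m²·s⁻²·K⁻¹·mol⁻¹] / [kg·mol⁻¹] = m²·s⁻²·K⁻¹
kg·m²·s⁻²·K⁻¹ ≠ m²·s⁻²·K⁻¹, so they cannot be added.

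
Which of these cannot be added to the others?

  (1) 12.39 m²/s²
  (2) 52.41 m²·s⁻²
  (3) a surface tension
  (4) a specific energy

Work out the base dimensions of each:
  (1) m²·s⁻²
  (2) m²·s⁻²
  (3) [surface tension] = kg·s⁻²
  (4) [specific energy] = m²·s⁻²
All reduce to m²·s⁻² except (3), which is kg·s⁻².

(3)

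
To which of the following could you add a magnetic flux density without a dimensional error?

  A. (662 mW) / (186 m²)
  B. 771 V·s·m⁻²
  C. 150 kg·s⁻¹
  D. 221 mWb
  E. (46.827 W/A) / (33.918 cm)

Reference: [magnetic flux density] = kg·s⁻²·A⁻¹.
Each option:
  A. [kg·m²·s⁻³] / [m²] = kg·s⁻³
  B. V·s·m⁻² = J·C⁻¹·s·m⁻² = kg·s⁻²·A⁻¹  ← same
  C. kg·s⁻¹
  D. Wb = V·s = kg·m²·s⁻²·A⁻¹
  E. [kg·m²·s⁻³·A⁻¹] / [m] = kg·m·s⁻³·A⁻¹
Only B. matches kg·s⁻²·A⁻¹.

B.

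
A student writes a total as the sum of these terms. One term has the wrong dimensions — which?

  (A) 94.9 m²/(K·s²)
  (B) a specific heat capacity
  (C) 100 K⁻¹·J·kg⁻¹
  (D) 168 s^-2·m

(D)

Dimensions:
  (A) m²·s⁻²·K⁻¹
  (B) [specific heat capacity] = m²·s⁻²·K⁻¹
  (C) J·kg⁻¹·K⁻¹ = N·m·kg⁻¹·K⁻¹ = m²·s⁻²·K⁻¹
  (D) m·s⁻²
All reduce to m²·s⁻²·K⁻¹ except (D), which is m·s⁻².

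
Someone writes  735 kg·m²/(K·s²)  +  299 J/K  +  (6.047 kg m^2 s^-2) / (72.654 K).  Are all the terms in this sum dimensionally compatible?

Dimensions:
  735 kg·m²/(K·s²):  kg·m²·s⁻²·K⁻¹
  299 J/K:  J·K⁻¹ = N·m·K⁻¹ = kg·m²·s⁻²·K⁻¹
  (6.047 kg m^2 s^-2) / (72.654 K):  [kg·m²·s⁻²] / [K] = kg·m²·s⁻²·K⁻¹
Every term reduces to kg·m²·s⁻²·K⁻¹.

Yes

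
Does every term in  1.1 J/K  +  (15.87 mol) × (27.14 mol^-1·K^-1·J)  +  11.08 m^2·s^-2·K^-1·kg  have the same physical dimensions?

Expand each in SI base units:
  1.1 J/K:  J·K⁻¹ = N·m·K⁻¹ = kg·m²·s⁻²·K⁻¹
  (15.87 mol) × (27.14 mol^-1·K^-1·J):  [mol] · [kg·m²·s⁻²·K⁻¹·mol⁻¹] = kg·m²·s⁻²·K⁻¹
  11.08 m^2·s^-2·K^-1·kg:  kg·m²·s⁻²·K⁻¹
Every term reduces to kg·m²·s⁻²·K⁻¹.

Yes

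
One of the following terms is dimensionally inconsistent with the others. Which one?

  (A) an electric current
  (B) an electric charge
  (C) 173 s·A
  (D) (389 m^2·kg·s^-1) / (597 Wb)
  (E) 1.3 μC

(A)

Expand each in SI base units:
  (A) [electric current] = A
  (B) [electric charge] = s·A
  (C) A·s = s·A
  (D) [kg·m²·s⁻¹] / [kg·m²·s⁻²·A⁻¹] = s·A
  (E) C = s·A
All reduce to s·A except (A), which is A.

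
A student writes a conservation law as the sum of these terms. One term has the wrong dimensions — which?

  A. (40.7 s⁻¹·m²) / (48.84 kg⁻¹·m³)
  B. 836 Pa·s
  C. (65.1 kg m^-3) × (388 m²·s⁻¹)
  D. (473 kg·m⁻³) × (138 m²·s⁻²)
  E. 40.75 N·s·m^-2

Dimensions:
  A. [m²·s⁻¹] / [kg⁻¹·m³] = kg·m⁻¹·s⁻¹
  B. Pa·s = N·m⁻²·s = kg·m⁻¹·s⁻¹
  C. [kg·m⁻³] · [m²·s⁻¹] = kg·m⁻¹·s⁻¹
  D. [kg·m⁻³] · [m²·s⁻²] = kg·m⁻¹·s⁻²
  E. N·s·m⁻² = kg·m·s⁻²·s·m⁻² = kg·m⁻¹·s⁻¹
All reduce to kg·m⁻¹·s⁻¹ except D., which is kg·m⁻¹·s⁻².

D.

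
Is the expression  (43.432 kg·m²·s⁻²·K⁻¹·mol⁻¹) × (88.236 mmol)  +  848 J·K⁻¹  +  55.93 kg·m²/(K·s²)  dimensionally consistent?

Expand each in SI base units:
  (43.432 kg·m²·s⁻²·K⁻¹·mol⁻¹) × (88.236 mmol):  [kg·m²·s⁻²·K⁻¹·mol⁻¹] · [mol] = kg·m²·s⁻²·K⁻¹
  848 J·K⁻¹:  J·K⁻¹ = N·m·K⁻¹ = kg·m²·s⁻²·K⁻¹
  55.93 kg·m²/(K·s²):  kg·m²·s⁻²·K⁻¹
Every term reduces to kg·m²·s⁻²·K⁻¹.

Yes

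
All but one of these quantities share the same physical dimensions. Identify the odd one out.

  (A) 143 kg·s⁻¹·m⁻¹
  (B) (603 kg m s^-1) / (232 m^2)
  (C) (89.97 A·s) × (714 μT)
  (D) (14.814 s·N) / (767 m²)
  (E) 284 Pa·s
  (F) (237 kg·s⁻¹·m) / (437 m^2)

Reduce each to base SI dimensions:
  (A) kg·m⁻¹·s⁻¹
  (B) [kg·m·s⁻¹] / [m²] = kg·m⁻¹·s⁻¹
  (C) [s·A] · [kg·s⁻²·A⁻¹] = kg·s⁻¹
  (D) [kg·m·s⁻¹] / [m²] = kg·m⁻¹·s⁻¹
  (E) Pa·s = N·m⁻²·s = kg·m⁻¹·s⁻¹
  (F) [kg·m·s⁻¹] / [m²] = kg·m⁻¹·s⁻¹
All reduce to kg·m⁻¹·s⁻¹ except (C), which is kg·s⁻¹.

(C)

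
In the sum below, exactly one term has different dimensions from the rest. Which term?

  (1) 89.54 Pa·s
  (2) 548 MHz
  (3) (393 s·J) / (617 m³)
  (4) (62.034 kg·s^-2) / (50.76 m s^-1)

Reduce each to base SI dimensions:
  (1) Pa·s = N·m⁻²·s = kg·m⁻¹·s⁻¹
  (2) Hz = s⁻¹
  (3) [kg·m²·s⁻¹] / [m³] = kg·m⁻¹·s⁻¹
  (4) [kg·s⁻²] / [m·s⁻¹] = kg·m⁻¹·s⁻¹
All reduce to kg·m⁻¹·s⁻¹ except (2), which is s⁻¹.

(2)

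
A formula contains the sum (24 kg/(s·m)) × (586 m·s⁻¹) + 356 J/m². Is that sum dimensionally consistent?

In SI base units:
  (24 kg/(s·m)) × (586 m·s⁻¹):  [kg·m⁻¹·s⁻¹] · [m·s⁻¹] = kg·s⁻²
  356 J/m²:  J·m⁻² = N·m·m⁻² = kg·s⁻²
Both are kg·s⁻², so they have the same dimensions and can be added.

Yes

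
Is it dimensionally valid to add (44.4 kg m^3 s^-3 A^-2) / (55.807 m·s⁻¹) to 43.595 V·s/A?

Yes

In SI base units:
  (44.4 kg m^3 s^-3 A^-2) / (55.807 m·s⁻¹):  [kg·m³·s⁻³·A⁻²] / [m·s⁻¹] = kg·m²·s⁻²·A⁻²
  43.595 V·s/A:  V·s·A⁻¹ = J·C⁻¹·s·A⁻¹ = kg·m²·s⁻²·A⁻²
Both are kg·m²·s⁻²·A⁻², so they have the same dimensions and can be added.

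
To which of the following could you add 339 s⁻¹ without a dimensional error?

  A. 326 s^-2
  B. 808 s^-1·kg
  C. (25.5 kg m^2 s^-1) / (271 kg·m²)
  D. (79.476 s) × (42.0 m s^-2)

C.

Reference: s⁻¹.
Each option:
  A. s⁻²
  B. kg·s⁻¹
  C. [kg·m²·s⁻¹] / [kg·m²] = s⁻¹  ← same
  D. [s] · [m·s⁻²] = m·s⁻¹
Only C. matches s⁻¹.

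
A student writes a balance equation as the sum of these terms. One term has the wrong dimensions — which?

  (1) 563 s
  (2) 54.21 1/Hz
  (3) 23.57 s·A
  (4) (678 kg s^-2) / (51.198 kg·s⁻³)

(3)

Work out the base dimensions of each:
  (1) s
  (2) Hz⁻¹ = (s⁻¹)⁻¹ = s
  (3) A·s = s·A
  (4) [kg·s⁻²] / [kg·s⁻³] = s
All reduce to s except (3), which is s·A.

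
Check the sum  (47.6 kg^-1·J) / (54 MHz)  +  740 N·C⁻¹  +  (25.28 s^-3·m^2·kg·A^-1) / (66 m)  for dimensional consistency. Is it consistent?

No

Expand each in SI base units:
  (47.6 kg^-1·J) / (54 MHz):  [m²·s⁻²] / [s⁻¹] = m²·s⁻¹
  740 N·C⁻¹:  N·C⁻¹ = kg·m·s⁻²·(s·A)⁻¹ = kg·m·s⁻³·A⁻¹
  (25.28 s^-3·m^2·kg·A^-1) / (66 m):  [kg·m²·s⁻³·A⁻¹] / [m] = kg·m·s⁻³·A⁻¹
The terms do not share a single dimension (kg·m·s⁻³·A⁻¹ vs m²·s⁻¹).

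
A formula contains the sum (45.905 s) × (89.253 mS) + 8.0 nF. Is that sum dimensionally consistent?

Yes

Reduce each to base SI dimensions:
  (45.905 s) × (89.253 mS):  [s] · [kg⁻¹·m⁻²·s³·A²] = kg⁻¹·m⁻²·s⁴·A²
  8.0 nF:  F = C·V⁻¹ = kg⁻¹·m⁻²·s⁴·A²
Both are kg⁻¹·m⁻²·s⁴·A², so they have the same dimensions and can be added.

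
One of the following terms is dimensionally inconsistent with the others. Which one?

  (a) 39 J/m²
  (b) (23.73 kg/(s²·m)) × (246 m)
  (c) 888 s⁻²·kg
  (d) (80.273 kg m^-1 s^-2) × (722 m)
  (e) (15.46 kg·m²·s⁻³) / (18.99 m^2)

(e)

Expand each in SI base units:
  (a) J·m⁻² = N·m·m⁻² = kg·s⁻²
  (b) [kg·m⁻¹·s⁻²] · [m] = kg·s⁻²
  (c) kg·s⁻²
  (d) [kg·m⁻¹·s⁻²] · [m] = kg·s⁻²
  (e) [kg·m²·s⁻³] / [m²] = kg·s⁻³
All reduce to kg·s⁻² except (e), which is kg·s⁻³.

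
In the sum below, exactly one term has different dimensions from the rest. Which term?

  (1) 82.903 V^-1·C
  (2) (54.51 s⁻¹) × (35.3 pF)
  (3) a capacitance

Expand each in SI base units:
  (1) C·V⁻¹ = s·A·(J·C⁻¹)⁻¹ = kg⁻¹·m⁻²·s⁴·A²
  (2) [s⁻¹] · [kg⁻¹·m⁻²·s⁴·A²] = kg⁻¹·m⁻²·s³·A²
  (3) [capacitance] = kg⁻¹·m⁻²·s⁴·A²
All reduce to kg⁻¹·m⁻²·s⁴·A² except (2), which is kg⁻¹·m⁻²·s³·A².

(2)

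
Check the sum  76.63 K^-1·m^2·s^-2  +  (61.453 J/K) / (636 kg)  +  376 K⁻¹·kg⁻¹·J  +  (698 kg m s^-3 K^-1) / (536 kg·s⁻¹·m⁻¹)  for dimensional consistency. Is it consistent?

Yes

Work out the base dimensions of each:
  76.63 K^-1·m^2·s^-2:  m²·s⁻²·K⁻¹
  (61.453 J/K) / (636 kg):  [kg·m²·s⁻²·K⁻¹] / [kg] = m²·s⁻²·K⁻¹
  376 K⁻¹·kg⁻¹·J:  J·kg⁻¹·K⁻¹ = N·m·kg⁻¹·K⁻¹ = m²·s⁻²·K⁻¹
  (698 kg m s^-3 K^-1) / (536 kg·s⁻¹·m⁻¹):  [kg·m·s⁻³·K⁻¹] / [kg·m⁻¹·s⁻¹] = m²·s⁻²·K⁻¹
Every term reduces to m²·s⁻²·K⁻¹.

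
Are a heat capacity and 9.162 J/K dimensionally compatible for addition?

Expand each in SI base units:
  a heat capacity:  [heat capacity] = kg·m²·s⁻²·K⁻¹
  9.162 J/K:  J·K⁻¹ = N·m·K⁻¹ = kg·m²·s⁻²·K⁻¹
Both are kg·m²·s⁻²·K⁻¹, so they have the same dimensions and can be added.

Yes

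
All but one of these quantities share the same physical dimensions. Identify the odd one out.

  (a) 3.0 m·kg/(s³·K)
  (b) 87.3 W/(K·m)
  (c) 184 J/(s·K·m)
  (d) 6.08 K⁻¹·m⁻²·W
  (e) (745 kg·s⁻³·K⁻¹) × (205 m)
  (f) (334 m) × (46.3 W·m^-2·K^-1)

(d)

Reduce each to base SI dimensions:
  (a) kg·m·s⁻³·K⁻¹
  (b) W·m⁻¹·K⁻¹ = J·s⁻¹·m⁻¹·K⁻¹ = kg·m·s⁻³·K⁻¹
  (c) J·s⁻¹·m⁻¹·K⁻¹ = N·m·s⁻¹·m⁻¹·K⁻¹ = kg·m·s⁻³·K⁻¹
  (d) W·m⁻²·K⁻¹ = J·s⁻¹·m⁻²·K⁻¹ = kg·s⁻³·K⁻¹
  (e) [kg·s⁻³·K⁻¹] · [m] = kg·m·s⁻³·K⁻¹
  (f) [m] · [kg·s⁻³·K⁻¹] = kg·m·s⁻³·K⁻¹
All reduce to kg·m·s⁻³·K⁻¹ except (d), which is kg·s⁻³·K⁻¹.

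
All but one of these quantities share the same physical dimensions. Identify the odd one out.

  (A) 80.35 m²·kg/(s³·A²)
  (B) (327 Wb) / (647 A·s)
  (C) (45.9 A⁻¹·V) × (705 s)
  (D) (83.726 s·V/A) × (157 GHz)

In SI base units:
  (A) kg·m²·s⁻³·A⁻²
  (B) [kg·m²·s⁻²·A⁻¹] / [s·A] = kg·m²·s⁻³·A⁻²
  (C) [kg·m²·s⁻³·A⁻²] · [s] = kg·m²·s⁻²·A⁻²
  (D) [kg·m²·s⁻²·A⁻²] · [s⁻¹] = kg·m²·s⁻³·A⁻²
All reduce to kg·m²·s⁻³·A⁻² except (C), which is kg·m²·s⁻²·A⁻².

(C)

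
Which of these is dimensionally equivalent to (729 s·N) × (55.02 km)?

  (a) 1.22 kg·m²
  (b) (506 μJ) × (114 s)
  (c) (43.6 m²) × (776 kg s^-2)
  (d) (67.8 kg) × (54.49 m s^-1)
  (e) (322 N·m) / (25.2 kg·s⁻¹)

(b)

Reference: [kg·m·s⁻¹] · [m] = kg·m²·s⁻¹.
Each option:
  (a) kg·m²
  (b) [kg·m²·s⁻²] · [s] = kg·m²·s⁻¹  ← same
  (c) [m²] · [kg·s⁻²] = kg·m²·s⁻²
  (d) [kg] · [m·s⁻¹] = kg·m·s⁻¹
  (e) [kg·m²·s⁻²] / [kg·s⁻¹] = m²·s⁻¹
Only (b) matches kg·m²·s⁻¹.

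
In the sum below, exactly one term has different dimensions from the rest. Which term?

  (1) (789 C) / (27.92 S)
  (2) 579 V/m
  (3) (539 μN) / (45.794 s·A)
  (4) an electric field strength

(1)

In SI base units:
  (1) [s·A] / [kg⁻¹·m⁻²·s³·A²] = kg·m²·s⁻²·A⁻¹
  (2) V·m⁻¹ = J·C⁻¹·m⁻¹ = kg·m·s⁻³·A⁻¹
  (3) [kg·m·s⁻²] / [s·A] = kg·m·s⁻³·A⁻¹
  (4) [electric field strength] = kg·m·s⁻³·A⁻¹
All reduce to kg·m·s⁻³·A⁻¹ except (1), which is kg·m²·s⁻²·A⁻¹.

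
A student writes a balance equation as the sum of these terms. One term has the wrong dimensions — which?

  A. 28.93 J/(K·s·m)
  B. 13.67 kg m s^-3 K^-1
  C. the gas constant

C.

Expand each in SI base units:
  A. J·s⁻¹·m⁻¹·K⁻¹ = N·m·s⁻¹·m⁻¹·K⁻¹ = kg·m·s⁻³·K⁻¹
  B. kg·m·s⁻³·K⁻¹
  C. [gas constant] = kg·m²·s⁻²·K⁻¹·mol⁻¹
All reduce to kg·m·s⁻³·K⁻¹ except C., which is kg·m²·s⁻²·K⁻¹·mol⁻¹.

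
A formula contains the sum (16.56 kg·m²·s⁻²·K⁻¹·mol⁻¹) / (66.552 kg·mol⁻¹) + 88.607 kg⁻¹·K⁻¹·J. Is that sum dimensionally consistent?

Yes

Work out the base dimensions of each:
  (16.56 kg·m²·s⁻²·K⁻¹·mol⁻¹) / (66.552 kg·mol⁻¹):  [kg·m²·s⁻²·K⁻¹·mol⁻¹] / [kg·mol⁻¹] = m²·s⁻²·K⁻¹
  88.607 kg⁻¹·K⁻¹·J:  J·kg⁻¹·K⁻¹ = N·m·kg⁻¹·K⁻¹ = m²·s⁻²·K⁻¹
Both are m²·s⁻²·K⁻¹, so they have the same dimensions and can be added.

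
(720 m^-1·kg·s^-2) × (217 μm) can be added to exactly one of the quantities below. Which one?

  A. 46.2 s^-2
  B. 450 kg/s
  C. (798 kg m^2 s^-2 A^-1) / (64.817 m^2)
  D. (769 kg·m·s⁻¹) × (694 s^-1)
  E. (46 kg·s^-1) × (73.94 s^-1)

E.

Reference: [kg·m⁻¹·s⁻²] · [m] = kg·s⁻².
Each option:
  A. s⁻²
  B. kg·s⁻¹
  C. [kg·m²·s⁻²·A⁻¹] / [m²] = kg·s⁻²·A⁻¹
  D. [kg·m·s⁻¹] · [s⁻¹] = kg·m·s⁻²
  E. [kg·s⁻¹] · [s⁻¹] = kg·s⁻²  ← same
Only E. matches kg·s⁻².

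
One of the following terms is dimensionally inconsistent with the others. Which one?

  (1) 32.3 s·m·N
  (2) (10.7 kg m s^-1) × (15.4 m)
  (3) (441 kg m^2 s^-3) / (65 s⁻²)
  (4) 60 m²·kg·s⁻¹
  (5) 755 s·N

Work out the base dimensions of each:
  (1) N·m·s = kg·m·s⁻²·m·s = kg·m²·s⁻¹
  (2) [kg·m·s⁻¹] · [m] = kg·m²·s⁻¹
  (3) [kg·m²·s⁻³] / [s⁻²] = kg·m²·s⁻¹
  (4) kg·m²·s⁻¹
  (5) N·s = kg·m·s⁻²·s = kg·m·s⁻¹
All reduce to kg·m²·s⁻¹ except (5), which is kg·m·s⁻¹.

(5)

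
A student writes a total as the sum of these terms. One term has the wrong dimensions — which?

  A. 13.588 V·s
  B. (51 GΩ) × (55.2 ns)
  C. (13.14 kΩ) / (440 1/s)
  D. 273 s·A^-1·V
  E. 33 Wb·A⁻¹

Work out the base dimensions of each:
  A. V·s = J·C⁻¹·s = kg·m²·s⁻²·A⁻¹
  B. [kg·m²·s⁻³·A⁻²] · [s] = kg·m²·s⁻²·A⁻²
  C. [kg·m²·s⁻³·A⁻²] / [s⁻¹] = kg·m²·s⁻²·A⁻²
  D. V·s·A⁻¹ = J·C⁻¹·s·A⁻¹ = kg·m²·s⁻²·A⁻²
  E. Wb·A⁻¹ = V·s·A⁻¹ = kg·m²·s⁻²·A⁻²
All reduce to kg·m²·s⁻²·A⁻² except A., which is kg·m²·s⁻²·A⁻¹.

A.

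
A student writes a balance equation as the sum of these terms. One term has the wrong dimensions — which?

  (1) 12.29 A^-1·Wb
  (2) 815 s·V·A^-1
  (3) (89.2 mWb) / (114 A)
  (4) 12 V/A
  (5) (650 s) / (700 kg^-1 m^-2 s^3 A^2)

Dimensions:
  (1) Wb·A⁻¹ = V·s·A⁻¹ = kg·m²·s⁻²·A⁻²
  (2) V·s·A⁻¹ = J·C⁻¹·s·A⁻¹ = kg·m²·s⁻²·A⁻²
  (3) [kg·m²·s⁻²·A⁻¹] / [A] = kg·m²·s⁻²·A⁻²
  (4) V·A⁻¹ = J·C⁻¹·A⁻¹ = kg·m²·s⁻³·A⁻²
  (5) [s] / [kg⁻¹·m⁻²·s³·A²] = kg·m²·s⁻²·A⁻²
All reduce to kg·m²·s⁻²·A⁻² except (4), which is kg·m²·s⁻³·A⁻².

(4)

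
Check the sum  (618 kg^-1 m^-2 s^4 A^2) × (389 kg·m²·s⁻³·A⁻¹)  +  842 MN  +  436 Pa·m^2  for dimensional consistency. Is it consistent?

No

Expand each in SI base units:
  (618 kg^-1 m^-2 s^4 A^2) × (389 kg·m²·s⁻³·A⁻¹):  [kg⁻¹·m⁻²·s⁴·A²] · [kg·m²·s⁻³·A⁻¹] = s·A
  842 MN:  N = kg·m·s⁻²
  436 Pa·m^2:  Pa·m² = N·m⁻²·m² = kg·m·s⁻²
The terms do not share a single dimension (kg·m·s⁻² vs s·A).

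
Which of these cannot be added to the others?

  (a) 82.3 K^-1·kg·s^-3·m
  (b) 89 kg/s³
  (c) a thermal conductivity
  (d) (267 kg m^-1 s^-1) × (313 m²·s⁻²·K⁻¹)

Work out the base dimensions of each:
  (a) kg·m·s⁻³·K⁻¹
  (b) kg·s⁻³
  (c) [thermal conductivity] = kg·m·s⁻³·K⁻¹
  (d) [kg·m⁻¹·s⁻¹] · [m²·s⁻²·K⁻¹] = kg·m·s⁻³·K⁻¹
All reduce to kg·m·s⁻³·K⁻¹ except (b), which is kg·s⁻³.

(b)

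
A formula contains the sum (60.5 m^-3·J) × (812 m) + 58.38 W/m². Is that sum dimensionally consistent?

Dimensions:
  (60.5 m^-3·J) × (812 m):  [kg·m⁻¹·s⁻²] · [m] = kg·s⁻²
  58.38 W/m²:  W·m⁻² = J·s⁻¹·m⁻² = kg·s⁻³
kg·s⁻² ≠ kg·s⁻³, so they cannot be added.

No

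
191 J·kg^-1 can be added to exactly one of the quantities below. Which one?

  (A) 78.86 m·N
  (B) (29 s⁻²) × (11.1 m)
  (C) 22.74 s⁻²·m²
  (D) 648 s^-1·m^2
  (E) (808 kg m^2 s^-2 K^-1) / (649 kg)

(C)

Reference: J·kg⁻¹ = N·m·kg⁻¹ = m²·s⁻².
Each option:
  (A) N·m = kg·m·s⁻²·m = kg·m²·s⁻²
  (B) [s⁻²] · [m] = m·s⁻²
  (C) m²·s⁻²  ← same
  (D) m²·s⁻¹
  (E) [kg·m²·s⁻²·K⁻¹] / [kg] = m²·s⁻²·K⁻¹
Only (C) matches m²·s⁻².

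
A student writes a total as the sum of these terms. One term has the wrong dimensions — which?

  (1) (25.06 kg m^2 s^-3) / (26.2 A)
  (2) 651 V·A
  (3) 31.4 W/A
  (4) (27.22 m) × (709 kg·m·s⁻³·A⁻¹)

(2)

Dimensions:
  (1) [kg·m²·s⁻³] / [A] = kg·m²·s⁻³·A⁻¹
  (2) V·A = J·C⁻¹·A = kg·m²·s⁻³
  (3) W·A⁻¹ = J·s⁻¹·A⁻¹ = kg·m²·s⁻³·A⁻¹
  (4) [m] · [kg·m·s⁻³·A⁻¹] = kg·m²·s⁻³·A⁻¹
All reduce to kg·m²·s⁻³·A⁻¹ except (2), which is kg·m²·s⁻³.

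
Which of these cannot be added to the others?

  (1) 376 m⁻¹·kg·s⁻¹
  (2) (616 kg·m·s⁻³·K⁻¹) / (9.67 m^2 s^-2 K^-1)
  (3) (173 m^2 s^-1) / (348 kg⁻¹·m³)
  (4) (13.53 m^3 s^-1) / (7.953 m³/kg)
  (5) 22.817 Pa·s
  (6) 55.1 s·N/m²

(4)

Reduce each to base SI dimensions:
  (1) kg·m⁻¹·s⁻¹
  (2) [kg·m·s⁻³·K⁻¹] / [m²·s⁻²·K⁻¹] = kg·m⁻¹·s⁻¹
  (3) [m²·s⁻¹] / [kg⁻¹·m³] = kg·m⁻¹·s⁻¹
  (4) [m³·s⁻¹] / [kg⁻¹·m³] = kg·s⁻¹
  (5) Pa·s = N·m⁻²·s = kg·m⁻¹·s⁻¹
  (6) N·s·m⁻² = kg·m·s⁻²·s·m⁻² = kg·m⁻¹·s⁻¹
All reduce to kg·m⁻¹·s⁻¹ except (4), which is kg·s⁻¹.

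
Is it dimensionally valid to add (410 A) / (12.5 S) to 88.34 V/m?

Work out the base dimensions of each:
  (410 A) / (12.5 S):  [A] / [kg⁻¹·m⁻²·s³·A²] = kg·m²·s⁻³·A⁻¹
  88.34 V/m:  V·m⁻¹ = J·C⁻¹·m⁻¹ = kg·m·s⁻³·A⁻¹
kg·m²·s⁻³·A⁻¹ ≠ kg·m·s⁻³·A⁻¹, so they cannot be added.

No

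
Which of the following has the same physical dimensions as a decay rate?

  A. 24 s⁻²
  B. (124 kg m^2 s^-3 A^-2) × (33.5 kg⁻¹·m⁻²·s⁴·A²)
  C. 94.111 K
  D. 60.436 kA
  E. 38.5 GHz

E.

Reference: [decay rate] = s⁻¹.
Each option:
  A. s⁻²
  B. [kg·m²·s⁻³·A⁻²] · [kg⁻¹·m⁻²·s⁴·A²] = s
  C. K
  D. A
  E. Hz = s⁻¹  ← same
Only E. matches s⁻¹.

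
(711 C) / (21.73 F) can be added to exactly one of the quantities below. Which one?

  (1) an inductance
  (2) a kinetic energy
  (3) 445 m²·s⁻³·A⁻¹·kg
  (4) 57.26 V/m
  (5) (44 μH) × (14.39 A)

Reference: [s·A] / [kg⁻¹·m⁻²·s⁴·A²] = kg·m²·s⁻³·A⁻¹.
Each option:
  (1) [inductance] = kg·m²·s⁻²·A⁻²
  (2) [kinetic energy] = kg·m²·s⁻²
  (3) kg·m²·s⁻³·A⁻¹  ← same
  (4) V·m⁻¹ = J·C⁻¹·m⁻¹ = kg·m·s⁻³·A⁻¹
  (5) [kg·m²·s⁻²·A⁻²] · [A] = kg·m²·s⁻²·A⁻¹
Only (3) matches kg·m²·s⁻³·A⁻¹.

(3)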